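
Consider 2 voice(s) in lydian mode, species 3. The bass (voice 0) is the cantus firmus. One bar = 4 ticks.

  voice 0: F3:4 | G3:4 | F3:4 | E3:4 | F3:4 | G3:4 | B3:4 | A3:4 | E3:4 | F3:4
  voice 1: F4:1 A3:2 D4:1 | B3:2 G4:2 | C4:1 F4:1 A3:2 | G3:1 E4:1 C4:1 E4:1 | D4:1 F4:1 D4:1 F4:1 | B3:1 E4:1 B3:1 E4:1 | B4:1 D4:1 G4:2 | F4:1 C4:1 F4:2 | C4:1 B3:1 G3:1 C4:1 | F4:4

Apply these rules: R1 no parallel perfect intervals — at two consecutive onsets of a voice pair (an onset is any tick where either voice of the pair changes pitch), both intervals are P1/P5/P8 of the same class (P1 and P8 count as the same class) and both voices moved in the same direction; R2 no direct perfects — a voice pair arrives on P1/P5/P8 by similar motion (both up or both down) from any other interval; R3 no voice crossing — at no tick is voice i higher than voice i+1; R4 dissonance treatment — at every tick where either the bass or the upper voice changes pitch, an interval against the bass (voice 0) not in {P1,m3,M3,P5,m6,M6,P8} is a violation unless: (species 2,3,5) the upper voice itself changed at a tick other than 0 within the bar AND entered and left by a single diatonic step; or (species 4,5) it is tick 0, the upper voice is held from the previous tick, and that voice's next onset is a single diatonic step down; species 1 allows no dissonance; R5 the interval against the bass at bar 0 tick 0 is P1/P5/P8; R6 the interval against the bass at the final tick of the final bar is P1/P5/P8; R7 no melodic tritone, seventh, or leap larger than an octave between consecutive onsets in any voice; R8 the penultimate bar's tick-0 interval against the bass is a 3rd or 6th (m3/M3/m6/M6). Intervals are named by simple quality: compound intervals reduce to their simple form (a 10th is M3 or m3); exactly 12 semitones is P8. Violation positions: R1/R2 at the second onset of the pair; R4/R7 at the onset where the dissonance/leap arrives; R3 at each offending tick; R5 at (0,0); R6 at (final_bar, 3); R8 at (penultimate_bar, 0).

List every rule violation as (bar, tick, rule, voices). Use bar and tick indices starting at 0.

(2, 0, R2, (0, 1))
(5, 0, R7, (1,))
(6, 0, R2, (0, 1))
(9, 0, R2, (0, 1))

bar 0: v0=F3 v1=F4 downbeat P8
bar 1: v0=G3 v1=B3 downbeat M3
bar 2: v0=F3 v1=C4 downbeat P5
bar 3: v0=E3 v1=G3 downbeat m3
bar 4: v0=F3 v1=D4 downbeat M6
bar 5: v0=G3 v1=B3 downbeat M3
bar 6: v0=B3 v1=B4 downbeat P8
bar 7: v0=A3 v1=F4 downbeat m6
bar 8: v0=E3 v1=C4 downbeat m6
bar 9: v0=F3 v1=F4 downbeat P8
  -> R2 @ bar 2 tick 0 v(0, 1): G3/G4 P8 -> F3/C4 P5 similar
  -> R7 @ bar 5 tick 0 v(1,): F4->B3 leap 6st
  -> R2 @ bar 6 tick 0 v(0, 1): G3/E4 M6 -> B3/B4 P8 similar
  -> R2 @ bar 9 tick 0 v(0, 1): E3/C4 m6 -> F3/F4 P8 similar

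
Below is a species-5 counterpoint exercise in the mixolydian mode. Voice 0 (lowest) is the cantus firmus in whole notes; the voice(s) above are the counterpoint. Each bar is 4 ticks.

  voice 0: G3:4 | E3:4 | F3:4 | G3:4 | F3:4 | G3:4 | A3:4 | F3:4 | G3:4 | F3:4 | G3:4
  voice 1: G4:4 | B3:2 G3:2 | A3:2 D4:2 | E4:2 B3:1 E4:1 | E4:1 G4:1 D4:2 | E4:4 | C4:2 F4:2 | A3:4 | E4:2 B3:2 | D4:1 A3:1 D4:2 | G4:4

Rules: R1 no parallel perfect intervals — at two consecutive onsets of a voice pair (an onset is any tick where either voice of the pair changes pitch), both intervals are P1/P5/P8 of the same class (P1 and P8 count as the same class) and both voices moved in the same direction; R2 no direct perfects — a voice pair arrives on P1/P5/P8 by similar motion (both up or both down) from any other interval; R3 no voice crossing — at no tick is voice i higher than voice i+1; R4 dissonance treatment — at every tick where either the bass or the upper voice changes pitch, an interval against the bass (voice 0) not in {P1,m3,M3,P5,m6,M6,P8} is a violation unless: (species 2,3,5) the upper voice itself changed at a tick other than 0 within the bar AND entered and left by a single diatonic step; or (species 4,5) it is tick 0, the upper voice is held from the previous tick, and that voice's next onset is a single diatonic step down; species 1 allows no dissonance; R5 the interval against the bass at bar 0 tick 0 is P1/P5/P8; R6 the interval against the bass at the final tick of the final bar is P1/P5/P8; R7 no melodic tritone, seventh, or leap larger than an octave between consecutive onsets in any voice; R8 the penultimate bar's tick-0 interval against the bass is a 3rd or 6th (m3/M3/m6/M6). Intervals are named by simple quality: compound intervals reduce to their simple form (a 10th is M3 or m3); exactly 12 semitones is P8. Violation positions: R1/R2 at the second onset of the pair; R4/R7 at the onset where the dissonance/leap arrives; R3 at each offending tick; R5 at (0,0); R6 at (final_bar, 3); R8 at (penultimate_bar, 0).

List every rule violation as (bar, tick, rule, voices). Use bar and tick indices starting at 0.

bar 0: v0=G3 v1=G4 downbeat P8
bar 1: v0=E3 v1=B3 downbeat P5
bar 2: v0=F3 v1=A3 downbeat M3
bar 3: v0=G3 v1=E4 downbeat M6
bar 4: v0=F3 v1=E4 downbeat M7
bar 5: v0=G3 v1=E4 downbeat M6
bar 6: v0=A3 v1=C4 downbeat m3
bar 7: v0=F3 v1=A3 downbeat M3
bar 8: v0=G3 v1=E4 downbeat M6
bar 9: v0=F3 v1=D4 downbeat M6
bar 10: v0=G3 v1=G4 downbeat P8
  -> R2 @ bar 1 tick 0 v(0, 1): G3/G4 P8 -> E3/B3 P5 similar
  -> R4 @ bar 4 tick 0 v(0, 1): F3/E4 M7 untreated
  -> R4 @ bar 4 tick 1 v(0, 1): F3/G4 M2 untreated
  -> R2 @ bar 10 tick 0 v(0, 1): F3/D4 M6 -> G3/G4 P8 similar

(1, 0, R2, (0, 1))
(4, 0, R4, (0, 1))
(4, 1, R4, (0, 1))
(10, 0, R2, (0, 1))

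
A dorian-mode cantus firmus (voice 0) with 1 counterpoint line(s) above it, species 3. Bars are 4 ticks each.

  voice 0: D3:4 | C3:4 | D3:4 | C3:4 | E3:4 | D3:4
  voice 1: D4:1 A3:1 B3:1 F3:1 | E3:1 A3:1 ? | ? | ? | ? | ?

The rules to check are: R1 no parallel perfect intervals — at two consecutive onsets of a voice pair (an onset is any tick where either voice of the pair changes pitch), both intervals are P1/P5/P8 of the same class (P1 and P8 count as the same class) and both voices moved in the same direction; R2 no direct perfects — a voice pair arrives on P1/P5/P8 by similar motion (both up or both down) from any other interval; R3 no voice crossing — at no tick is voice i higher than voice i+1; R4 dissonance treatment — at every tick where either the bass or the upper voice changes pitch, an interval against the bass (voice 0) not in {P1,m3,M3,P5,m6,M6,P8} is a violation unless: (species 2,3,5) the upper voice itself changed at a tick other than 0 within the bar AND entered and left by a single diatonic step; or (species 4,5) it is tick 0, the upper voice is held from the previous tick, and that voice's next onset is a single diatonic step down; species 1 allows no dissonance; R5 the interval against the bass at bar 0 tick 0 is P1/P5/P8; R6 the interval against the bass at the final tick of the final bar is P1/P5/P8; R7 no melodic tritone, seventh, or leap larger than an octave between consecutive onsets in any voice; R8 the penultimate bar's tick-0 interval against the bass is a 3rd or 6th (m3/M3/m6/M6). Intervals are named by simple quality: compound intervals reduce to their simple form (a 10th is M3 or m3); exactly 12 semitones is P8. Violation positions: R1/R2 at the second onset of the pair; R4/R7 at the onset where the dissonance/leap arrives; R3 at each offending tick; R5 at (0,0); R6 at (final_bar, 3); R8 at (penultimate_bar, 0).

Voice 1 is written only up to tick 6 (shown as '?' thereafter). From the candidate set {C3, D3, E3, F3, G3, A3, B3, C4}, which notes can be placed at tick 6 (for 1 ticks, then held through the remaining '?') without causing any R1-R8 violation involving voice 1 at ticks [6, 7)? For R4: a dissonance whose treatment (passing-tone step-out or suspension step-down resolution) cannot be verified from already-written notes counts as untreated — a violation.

C3: legal
D3: violates R4
E3: legal
F3: violates R4
G3: legal
A3: legal
B3: violates R4
C4: legal

{A3, C3, C4, E3, G3}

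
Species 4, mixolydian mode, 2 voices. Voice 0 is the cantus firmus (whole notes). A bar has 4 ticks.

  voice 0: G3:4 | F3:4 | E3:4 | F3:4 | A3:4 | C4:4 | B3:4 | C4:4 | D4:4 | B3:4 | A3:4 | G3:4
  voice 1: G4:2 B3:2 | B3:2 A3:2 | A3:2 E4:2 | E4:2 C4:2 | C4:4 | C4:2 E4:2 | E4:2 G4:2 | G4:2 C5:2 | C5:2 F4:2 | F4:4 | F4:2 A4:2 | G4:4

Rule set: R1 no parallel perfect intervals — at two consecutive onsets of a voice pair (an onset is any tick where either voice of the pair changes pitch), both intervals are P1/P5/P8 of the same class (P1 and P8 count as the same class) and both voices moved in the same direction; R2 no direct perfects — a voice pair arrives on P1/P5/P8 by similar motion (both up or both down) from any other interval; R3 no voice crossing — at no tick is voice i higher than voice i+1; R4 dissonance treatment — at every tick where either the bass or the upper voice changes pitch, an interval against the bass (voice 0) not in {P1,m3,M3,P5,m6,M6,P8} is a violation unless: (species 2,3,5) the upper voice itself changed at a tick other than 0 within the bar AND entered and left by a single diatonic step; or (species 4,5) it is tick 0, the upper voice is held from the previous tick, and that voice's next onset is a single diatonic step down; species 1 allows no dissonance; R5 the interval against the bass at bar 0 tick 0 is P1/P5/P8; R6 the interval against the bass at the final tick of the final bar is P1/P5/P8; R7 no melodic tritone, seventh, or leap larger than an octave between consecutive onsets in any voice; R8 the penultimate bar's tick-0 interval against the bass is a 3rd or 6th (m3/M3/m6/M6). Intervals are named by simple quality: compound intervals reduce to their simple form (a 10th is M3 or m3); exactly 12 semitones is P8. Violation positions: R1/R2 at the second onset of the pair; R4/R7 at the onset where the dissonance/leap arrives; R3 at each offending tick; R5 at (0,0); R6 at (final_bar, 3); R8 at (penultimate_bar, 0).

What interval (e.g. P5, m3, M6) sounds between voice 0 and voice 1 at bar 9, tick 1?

voice 0=B3 voice 1=F4 -> TT

TT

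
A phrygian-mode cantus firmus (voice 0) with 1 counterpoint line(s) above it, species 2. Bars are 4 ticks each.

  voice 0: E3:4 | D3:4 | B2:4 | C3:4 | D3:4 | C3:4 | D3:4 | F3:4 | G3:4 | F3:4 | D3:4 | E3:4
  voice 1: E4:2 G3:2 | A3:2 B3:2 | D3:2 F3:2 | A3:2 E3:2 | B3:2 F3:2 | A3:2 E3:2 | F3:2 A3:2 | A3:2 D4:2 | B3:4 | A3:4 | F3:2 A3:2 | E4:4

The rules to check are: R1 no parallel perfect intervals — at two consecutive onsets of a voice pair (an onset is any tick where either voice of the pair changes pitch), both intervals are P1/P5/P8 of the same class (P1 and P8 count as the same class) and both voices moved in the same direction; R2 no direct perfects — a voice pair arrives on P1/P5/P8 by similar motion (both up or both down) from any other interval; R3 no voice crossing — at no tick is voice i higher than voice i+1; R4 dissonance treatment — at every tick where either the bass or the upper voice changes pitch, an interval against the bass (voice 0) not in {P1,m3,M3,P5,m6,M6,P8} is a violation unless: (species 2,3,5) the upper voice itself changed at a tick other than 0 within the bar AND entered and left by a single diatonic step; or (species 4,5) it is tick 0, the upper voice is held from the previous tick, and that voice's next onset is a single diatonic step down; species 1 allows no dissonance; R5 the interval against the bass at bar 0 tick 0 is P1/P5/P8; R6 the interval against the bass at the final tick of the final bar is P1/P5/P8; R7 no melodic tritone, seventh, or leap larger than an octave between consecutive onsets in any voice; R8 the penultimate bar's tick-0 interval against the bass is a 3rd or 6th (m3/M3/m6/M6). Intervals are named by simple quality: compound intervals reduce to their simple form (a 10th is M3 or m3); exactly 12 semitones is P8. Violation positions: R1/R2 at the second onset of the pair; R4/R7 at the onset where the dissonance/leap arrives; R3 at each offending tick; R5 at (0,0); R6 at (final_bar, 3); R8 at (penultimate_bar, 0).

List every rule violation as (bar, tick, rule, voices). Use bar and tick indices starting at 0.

(2, 2, R4, (0, 1))
(4, 2, R7, (1,))
(11, 0, R2, (0, 1))

bar 0: v0=E3 v1=E4 downbeat P8
bar 1: v0=D3 v1=A3 downbeat P5
bar 2: v0=B2 v1=D3 downbeat m3
bar 3: v0=C3 v1=A3 downbeat M6
bar 4: v0=D3 v1=B3 downbeat M6
bar 5: v0=C3 v1=A3 downbeat M6
bar 6: v0=D3 v1=F3 downbeat m3
bar 7: v0=F3 v1=A3 downbeat M3
bar 8: v0=G3 v1=B3 downbeat M3
bar 9: v0=F3 v1=A3 downbeat M3
bar 10: v0=D3 v1=F3 downbeat m3
bar 11: v0=E3 v1=E4 downbeat P8
  -> R4 @ bar 2 tick 2 v(0, 1): B2/F3 TT untreated
  -> R7 @ bar 4 tick 2 v(1,): B3->F3 leap 6st
  -> R2 @ bar 11 tick 0 v(0, 1): D3/A3 P5 -> E3/E4 P8 similar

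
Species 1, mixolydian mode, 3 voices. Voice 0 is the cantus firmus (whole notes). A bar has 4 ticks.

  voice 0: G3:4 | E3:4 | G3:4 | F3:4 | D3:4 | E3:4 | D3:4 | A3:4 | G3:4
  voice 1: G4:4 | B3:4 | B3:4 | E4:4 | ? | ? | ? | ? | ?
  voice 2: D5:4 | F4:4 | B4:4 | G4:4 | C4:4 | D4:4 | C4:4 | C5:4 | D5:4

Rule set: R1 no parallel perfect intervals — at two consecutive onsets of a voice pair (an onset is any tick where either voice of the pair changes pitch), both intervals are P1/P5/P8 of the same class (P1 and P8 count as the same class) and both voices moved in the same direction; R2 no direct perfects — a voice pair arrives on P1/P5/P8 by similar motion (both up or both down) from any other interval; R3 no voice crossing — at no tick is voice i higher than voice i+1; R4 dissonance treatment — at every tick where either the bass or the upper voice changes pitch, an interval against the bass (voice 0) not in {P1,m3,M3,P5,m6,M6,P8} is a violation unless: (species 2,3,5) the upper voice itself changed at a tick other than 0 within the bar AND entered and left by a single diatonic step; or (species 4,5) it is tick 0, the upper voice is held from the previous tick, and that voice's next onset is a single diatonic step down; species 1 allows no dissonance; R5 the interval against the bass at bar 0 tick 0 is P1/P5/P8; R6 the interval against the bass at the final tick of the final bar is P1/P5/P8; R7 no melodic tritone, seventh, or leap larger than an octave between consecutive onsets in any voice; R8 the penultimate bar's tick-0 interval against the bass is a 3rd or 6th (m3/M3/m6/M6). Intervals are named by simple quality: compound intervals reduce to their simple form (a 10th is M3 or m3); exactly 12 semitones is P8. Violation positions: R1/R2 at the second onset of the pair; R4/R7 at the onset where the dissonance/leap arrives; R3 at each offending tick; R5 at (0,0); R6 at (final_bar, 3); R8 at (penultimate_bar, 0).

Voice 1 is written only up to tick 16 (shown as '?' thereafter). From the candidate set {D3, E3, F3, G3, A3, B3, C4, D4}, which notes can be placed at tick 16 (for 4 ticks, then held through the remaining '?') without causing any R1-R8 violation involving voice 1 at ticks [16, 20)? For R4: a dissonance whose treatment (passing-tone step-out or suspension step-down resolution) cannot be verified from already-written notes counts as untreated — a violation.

D3: violates R2,R7
E3: violates R4
F3: violates R2,R7
G3: violates R4
A3: violates R2
B3: legal
C4: violates R2,R4
D4: violates R2,R3

{B3}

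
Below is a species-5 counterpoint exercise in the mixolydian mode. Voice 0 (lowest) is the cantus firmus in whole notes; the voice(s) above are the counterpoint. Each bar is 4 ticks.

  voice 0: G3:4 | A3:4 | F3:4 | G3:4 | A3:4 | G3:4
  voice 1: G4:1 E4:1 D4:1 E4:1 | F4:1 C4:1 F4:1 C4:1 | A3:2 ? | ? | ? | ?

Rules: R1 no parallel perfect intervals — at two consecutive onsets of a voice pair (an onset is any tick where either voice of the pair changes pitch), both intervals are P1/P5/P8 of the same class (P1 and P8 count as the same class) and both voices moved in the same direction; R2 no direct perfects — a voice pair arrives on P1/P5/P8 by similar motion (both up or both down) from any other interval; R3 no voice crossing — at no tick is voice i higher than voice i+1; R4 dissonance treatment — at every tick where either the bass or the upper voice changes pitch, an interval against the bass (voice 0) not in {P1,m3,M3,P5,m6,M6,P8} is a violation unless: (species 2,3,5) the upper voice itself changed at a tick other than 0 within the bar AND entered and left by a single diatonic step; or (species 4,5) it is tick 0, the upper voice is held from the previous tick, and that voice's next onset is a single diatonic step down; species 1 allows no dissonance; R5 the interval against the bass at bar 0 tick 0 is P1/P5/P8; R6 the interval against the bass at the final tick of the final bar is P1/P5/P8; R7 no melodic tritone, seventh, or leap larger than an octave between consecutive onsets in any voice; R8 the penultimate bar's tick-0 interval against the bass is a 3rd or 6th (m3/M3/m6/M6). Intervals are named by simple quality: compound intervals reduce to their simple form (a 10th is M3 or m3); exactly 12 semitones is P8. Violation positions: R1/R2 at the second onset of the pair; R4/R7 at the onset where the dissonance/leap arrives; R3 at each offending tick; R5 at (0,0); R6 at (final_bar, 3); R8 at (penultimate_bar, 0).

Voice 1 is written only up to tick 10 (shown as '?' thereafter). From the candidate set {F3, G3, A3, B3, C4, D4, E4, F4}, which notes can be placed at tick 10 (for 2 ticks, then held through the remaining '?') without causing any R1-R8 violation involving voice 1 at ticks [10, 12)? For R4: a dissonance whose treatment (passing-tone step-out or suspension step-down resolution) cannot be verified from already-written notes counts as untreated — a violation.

F3: legal
G3: violates R4
A3: legal
B3: violates R4
C4: legal
D4: legal
E4: violates R4
F4: legal

{A3, C4, D4, F3, F4}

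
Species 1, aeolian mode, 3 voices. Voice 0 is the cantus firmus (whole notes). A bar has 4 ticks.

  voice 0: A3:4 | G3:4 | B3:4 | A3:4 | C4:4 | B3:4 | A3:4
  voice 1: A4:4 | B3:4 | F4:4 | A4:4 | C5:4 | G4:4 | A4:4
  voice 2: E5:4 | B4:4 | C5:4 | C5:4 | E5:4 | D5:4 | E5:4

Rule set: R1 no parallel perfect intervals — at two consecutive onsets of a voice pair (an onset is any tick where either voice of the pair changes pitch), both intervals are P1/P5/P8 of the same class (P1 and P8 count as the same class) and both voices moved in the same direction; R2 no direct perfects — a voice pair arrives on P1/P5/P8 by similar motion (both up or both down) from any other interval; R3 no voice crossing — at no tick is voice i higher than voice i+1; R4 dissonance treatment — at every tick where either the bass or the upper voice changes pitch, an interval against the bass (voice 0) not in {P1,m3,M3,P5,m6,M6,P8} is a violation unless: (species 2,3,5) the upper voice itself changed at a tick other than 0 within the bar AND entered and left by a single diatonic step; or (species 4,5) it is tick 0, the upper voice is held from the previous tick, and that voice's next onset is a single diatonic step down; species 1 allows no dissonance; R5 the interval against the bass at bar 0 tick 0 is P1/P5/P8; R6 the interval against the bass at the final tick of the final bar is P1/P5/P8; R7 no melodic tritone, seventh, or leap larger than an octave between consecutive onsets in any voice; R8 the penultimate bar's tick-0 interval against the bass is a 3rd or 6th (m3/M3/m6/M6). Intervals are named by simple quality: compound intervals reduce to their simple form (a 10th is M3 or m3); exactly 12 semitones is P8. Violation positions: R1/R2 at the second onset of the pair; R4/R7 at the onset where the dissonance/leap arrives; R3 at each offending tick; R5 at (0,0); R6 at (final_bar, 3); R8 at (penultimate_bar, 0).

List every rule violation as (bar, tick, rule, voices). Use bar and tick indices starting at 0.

(1, 0, R2, (1, 2))
(1, 0, R7, (1,))
(2, 0, R2, (1, 2))
(2, 0, R4, (0, 1))
(2, 0, R4, (0, 2))
(2, 0, R7, (1,))
(4, 0, R1, (0, 1))
(5, 0, R2, (1, 2))
(6, 0, R1, (1, 2))

bar 0: v0=A3 v1=A4 v2=E5 downbeat P5
bar 1: v0=G3 v1=B3 v2=B4 downbeat M3
bar 2: v0=B3 v1=F4 v2=C5 downbeat m2
bar 3: v0=A3 v1=A4 v2=C5 downbeat m3
bar 4: v0=C4 v1=C5 v2=E5 downbeat M3
bar 5: v0=B3 v1=G4 v2=D5 downbeat m3
bar 6: v0=A3 v1=A4 v2=E5 downbeat P5
  -> R2 @ bar 1 tick 0 v(1, 2): A4/E5 P5 -> B3/B4 P8 similar
  -> R7 @ bar 1 tick 0 v(1,): A4->B3 leap 10st
  -> R2 @ bar 2 tick 0 v(1, 2): B3/B4 P8 -> F4/C5 P5 similar
  -> R4 @ bar 2 tick 0 v(0, 1): B3/F4 TT untreated
  -> R4 @ bar 2 tick 0 v(0, 2): B3/C5 m2 untreated
  -> R7 @ bar 2 tick 0 v(1,): B3->F4 leap 6st
  -> R1 @ bar 4 tick 0 v(0, 1): A3/A4 P8 -> C4/C5 P8 similar
  -> R2 @ bar 5 tick 0 v(1, 2): C5/E5 M3 -> G4/D5 P5 similar
  -> R1 @ bar 6 tick 0 v(1, 2): G4/D5 P5 -> A4/E5 P5 similar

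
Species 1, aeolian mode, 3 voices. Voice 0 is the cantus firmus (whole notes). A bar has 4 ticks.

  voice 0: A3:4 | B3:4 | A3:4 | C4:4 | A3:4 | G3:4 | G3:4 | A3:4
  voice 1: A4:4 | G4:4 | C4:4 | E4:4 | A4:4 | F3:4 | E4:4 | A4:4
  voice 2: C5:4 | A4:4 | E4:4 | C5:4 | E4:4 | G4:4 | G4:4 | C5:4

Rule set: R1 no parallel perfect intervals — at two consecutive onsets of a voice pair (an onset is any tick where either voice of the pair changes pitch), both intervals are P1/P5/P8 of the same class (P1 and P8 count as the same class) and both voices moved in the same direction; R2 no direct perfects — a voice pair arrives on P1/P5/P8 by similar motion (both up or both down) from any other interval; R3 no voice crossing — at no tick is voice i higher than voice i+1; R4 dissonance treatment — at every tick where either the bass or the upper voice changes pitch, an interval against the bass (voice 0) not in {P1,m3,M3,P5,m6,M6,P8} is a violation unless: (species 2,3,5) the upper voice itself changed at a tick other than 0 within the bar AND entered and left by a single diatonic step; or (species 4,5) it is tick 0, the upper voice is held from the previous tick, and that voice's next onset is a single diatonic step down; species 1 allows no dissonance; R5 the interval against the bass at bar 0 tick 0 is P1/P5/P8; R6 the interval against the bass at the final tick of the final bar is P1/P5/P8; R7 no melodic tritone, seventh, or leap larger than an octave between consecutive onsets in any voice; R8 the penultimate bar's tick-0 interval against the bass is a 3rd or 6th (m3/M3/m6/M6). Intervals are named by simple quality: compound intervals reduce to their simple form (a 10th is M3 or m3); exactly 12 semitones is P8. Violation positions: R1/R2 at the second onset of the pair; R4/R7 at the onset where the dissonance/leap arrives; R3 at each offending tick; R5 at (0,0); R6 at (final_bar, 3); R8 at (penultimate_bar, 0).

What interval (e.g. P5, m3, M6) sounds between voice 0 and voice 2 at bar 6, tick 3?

P8

voice 0=G3 voice 2=G4 -> P8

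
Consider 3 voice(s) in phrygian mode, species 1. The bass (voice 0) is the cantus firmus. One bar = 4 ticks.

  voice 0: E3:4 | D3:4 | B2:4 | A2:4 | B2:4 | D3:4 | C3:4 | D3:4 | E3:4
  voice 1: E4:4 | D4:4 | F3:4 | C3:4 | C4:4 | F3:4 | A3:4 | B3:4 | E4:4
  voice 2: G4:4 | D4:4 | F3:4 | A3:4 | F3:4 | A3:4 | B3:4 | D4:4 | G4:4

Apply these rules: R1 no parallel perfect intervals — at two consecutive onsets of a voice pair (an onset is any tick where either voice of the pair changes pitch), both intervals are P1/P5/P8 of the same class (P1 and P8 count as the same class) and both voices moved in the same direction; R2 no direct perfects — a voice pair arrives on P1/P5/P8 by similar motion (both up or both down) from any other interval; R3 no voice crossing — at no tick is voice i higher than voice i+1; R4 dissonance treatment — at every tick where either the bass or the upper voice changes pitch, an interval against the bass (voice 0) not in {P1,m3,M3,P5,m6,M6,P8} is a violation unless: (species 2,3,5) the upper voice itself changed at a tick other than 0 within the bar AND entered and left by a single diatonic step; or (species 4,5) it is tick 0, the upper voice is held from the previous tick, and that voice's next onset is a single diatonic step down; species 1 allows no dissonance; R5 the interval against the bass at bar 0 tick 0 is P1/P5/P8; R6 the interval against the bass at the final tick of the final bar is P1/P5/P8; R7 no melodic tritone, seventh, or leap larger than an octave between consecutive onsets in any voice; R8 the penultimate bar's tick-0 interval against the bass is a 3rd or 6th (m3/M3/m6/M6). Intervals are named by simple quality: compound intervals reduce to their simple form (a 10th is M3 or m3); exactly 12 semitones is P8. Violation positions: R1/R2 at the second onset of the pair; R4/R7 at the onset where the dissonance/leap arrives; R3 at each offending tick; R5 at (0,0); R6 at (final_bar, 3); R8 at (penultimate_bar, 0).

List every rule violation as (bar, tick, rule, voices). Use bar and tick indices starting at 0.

bar 0: v0=E3 v1=E4 v2=G4 downbeat m3
bar 1: v0=D3 v1=D4 v2=D4 downbeat P8
bar 2: v0=B2 v1=F3 v2=F3 downbeat TT
bar 3: v0=A2 v1=C3 v2=A3 downbeat P8
bar 4: v0=B2 v1=C4 v2=F3 downbeat TT
bar 5: v0=D3 v1=F3 v2=A3 downbeat P5
bar 6: v0=C3 v1=A3 v2=B3 downbeat M7
bar 7: v0=D3 v1=B3 v2=D4 downbeat P8
bar 8: v0=E3 v1=E4 v2=G4 downbeat m3
  -> R5 @ bar 0 tick 0 v(0, 2): opens on m3
  -> R1 @ bar 1 tick 0 v(0, 1): E3/E4 P8 -> D3/D4 P8 similar
  -> R2 @ bar 1 tick 0 v(0, 2): E3/G4 m3 -> D3/D4 P8 similar
  -> R2 @ bar 1 tick 0 v(1, 2): E4/G4 m3 -> D4/D4 P1 similar
  -> R1 @ bar 2 tick 0 v(1, 2): D4/D4 P1 -> F3/F3 P1 similar
  -> R4 @ bar 2 tick 0 v(0, 1): B2/F3 TT untreated
  -> R4 @ bar 2 tick 0 v(0, 2): B2/F3 TT untreated
  -> R3 @ bar 4 tick 0 v(1, 2): C4 above F3
  -> R4 @ bar 4 tick 0 v(0, 1): B2/C4 m2 untreated
  -> R4 @ bar 4 tick 0 v(0, 2): B2/F3 TT untreated
  -> R3 @ bar 4 tick 1 v(1, 2): C4 above F3
  -> R3 @ bar 4 tick 2 v(1, 2): C4 above F3
  -> R3 @ bar 4 tick 3 v(1, 2): C4 above F3
  -> R2 @ bar 5 tick 0 v(0, 2): B2/F3 TT -> D3/A3 P5 similar
  -> R4 @ bar 6 tick 0 v(0, 2): C3/B3 M7 untreated
  -> R2 @ bar 7 tick 0 v(0, 2): C3/B3 M7 -> D3/D4 P8 similar
  -> R8 @ bar 7 tick 0 v(0, 2): penult P8 not 3rd/6th
  -> R2 @ bar 8 tick 0 v(0, 1): D3/B3 M6 -> E3/E4 P8 similar
  -> R6 @ bar 8 tick 3 v(0, 2): closes on m3

(0, 0, R5, (0, 2))
(1, 0, R1, (0, 1))
(1, 0, R2, (0, 2))
(1, 0, R2, (1, 2))
(2, 0, R1, (1, 2))
(2, 0, R4, (0, 1))
(2, 0, R4, (0, 2))
(4, 0, R3, (1, 2))
(4, 0, R4, (0, 1))
(4, 0, R4, (0, 2))
(4, 1, R3, (1, 2))
(4, 2, R3, (1, 2))
(4, 3, R3, (1, 2))
(5, 0, R2, (0, 2))
(6, 0, R4, (0, 2))
(7, 0, R2, (0, 2))
(7, 0, R8, (0, 2))
(8, 0, R2, (0, 1))
(8, 3, R6, (0, 2))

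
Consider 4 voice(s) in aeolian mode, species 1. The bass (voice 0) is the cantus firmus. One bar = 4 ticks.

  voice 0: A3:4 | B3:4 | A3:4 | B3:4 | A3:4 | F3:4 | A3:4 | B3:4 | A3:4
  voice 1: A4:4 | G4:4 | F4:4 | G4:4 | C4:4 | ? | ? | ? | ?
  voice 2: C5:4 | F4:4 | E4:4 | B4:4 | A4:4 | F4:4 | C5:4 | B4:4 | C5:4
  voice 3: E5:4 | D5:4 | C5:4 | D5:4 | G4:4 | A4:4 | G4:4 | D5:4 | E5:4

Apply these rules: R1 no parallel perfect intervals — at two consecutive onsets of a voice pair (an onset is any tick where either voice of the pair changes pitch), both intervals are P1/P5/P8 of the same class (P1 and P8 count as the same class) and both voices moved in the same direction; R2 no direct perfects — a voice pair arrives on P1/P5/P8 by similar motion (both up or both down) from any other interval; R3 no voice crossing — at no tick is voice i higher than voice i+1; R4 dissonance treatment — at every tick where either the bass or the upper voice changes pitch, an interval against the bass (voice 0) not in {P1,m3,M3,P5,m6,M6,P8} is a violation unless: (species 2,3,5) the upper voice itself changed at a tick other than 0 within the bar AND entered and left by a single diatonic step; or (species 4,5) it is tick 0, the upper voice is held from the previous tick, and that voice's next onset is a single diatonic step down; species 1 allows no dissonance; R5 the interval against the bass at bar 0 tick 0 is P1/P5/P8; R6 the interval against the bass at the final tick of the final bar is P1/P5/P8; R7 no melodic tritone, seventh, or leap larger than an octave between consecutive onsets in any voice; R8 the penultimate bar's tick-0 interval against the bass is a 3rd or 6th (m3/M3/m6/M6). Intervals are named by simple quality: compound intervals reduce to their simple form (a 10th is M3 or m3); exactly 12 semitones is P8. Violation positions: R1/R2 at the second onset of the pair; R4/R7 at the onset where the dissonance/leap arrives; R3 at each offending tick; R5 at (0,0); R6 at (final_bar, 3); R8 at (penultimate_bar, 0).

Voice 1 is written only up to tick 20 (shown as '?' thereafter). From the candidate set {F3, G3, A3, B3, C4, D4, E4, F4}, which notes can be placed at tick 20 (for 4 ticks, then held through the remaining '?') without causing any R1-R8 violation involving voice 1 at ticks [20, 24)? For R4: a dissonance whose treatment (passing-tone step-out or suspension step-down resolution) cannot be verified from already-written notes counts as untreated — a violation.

{A3, C4, F4}

F3: violates R2
G3: violates R4
A3: legal
B3: violates R4
C4: legal
D4: violates R1
E4: violates R4
F4: legal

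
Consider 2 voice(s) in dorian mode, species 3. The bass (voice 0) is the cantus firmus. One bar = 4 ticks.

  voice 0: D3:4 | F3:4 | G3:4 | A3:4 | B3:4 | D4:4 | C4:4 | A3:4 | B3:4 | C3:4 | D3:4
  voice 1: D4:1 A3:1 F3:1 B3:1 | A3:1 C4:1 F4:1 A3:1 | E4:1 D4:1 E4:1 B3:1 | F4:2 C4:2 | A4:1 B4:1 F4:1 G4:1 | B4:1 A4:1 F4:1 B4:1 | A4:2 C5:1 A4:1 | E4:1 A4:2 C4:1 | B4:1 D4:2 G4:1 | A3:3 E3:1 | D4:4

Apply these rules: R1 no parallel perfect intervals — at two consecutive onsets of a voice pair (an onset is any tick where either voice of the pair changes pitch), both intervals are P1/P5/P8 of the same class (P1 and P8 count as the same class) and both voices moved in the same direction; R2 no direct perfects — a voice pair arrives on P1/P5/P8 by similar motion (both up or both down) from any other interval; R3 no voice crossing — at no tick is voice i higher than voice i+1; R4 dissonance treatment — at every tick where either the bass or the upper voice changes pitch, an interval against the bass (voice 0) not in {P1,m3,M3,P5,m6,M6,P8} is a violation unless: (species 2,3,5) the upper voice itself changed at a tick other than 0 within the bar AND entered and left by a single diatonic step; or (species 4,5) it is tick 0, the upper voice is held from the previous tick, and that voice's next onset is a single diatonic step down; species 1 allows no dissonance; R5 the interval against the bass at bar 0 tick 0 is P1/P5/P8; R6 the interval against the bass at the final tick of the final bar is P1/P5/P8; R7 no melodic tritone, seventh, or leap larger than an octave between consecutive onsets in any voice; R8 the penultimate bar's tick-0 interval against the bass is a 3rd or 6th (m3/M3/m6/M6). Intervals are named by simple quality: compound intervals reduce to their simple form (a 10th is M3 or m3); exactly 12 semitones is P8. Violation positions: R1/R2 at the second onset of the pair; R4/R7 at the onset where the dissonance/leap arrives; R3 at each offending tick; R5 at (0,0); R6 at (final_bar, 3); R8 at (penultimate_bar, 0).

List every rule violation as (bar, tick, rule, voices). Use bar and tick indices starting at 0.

(0, 3, R7, (1,))
(3, 0, R7, (1,))
(4, 0, R4, (0, 1))
(4, 2, R4, (0, 1))
(4, 2, R7, (1,))
(5, 3, R7, (1,))
(7, 0, R2, (0, 1))
(8, 0, R2, (0, 1))
(8, 0, R7, (1,))
(9, 0, R7, (0,))
(9, 0, R7, (1,))
(10, 0, R2, (0, 1))
(10, 0, R7, (1,))

bar 0: v0=D3 v1=D4 downbeat P8
bar 1: v0=F3 v1=A3 downbeat M3
bar 2: v0=G3 v1=E4 downbeat M6
bar 3: v0=A3 v1=F4 downbeat m6
bar 4: v0=B3 v1=A4 downbeat m7
bar 5: v0=D4 v1=B4 downbeat M6
bar 6: v0=C4 v1=A4 downbeat M6
bar 7: v0=A3 v1=E4 downbeat P5
bar 8: v0=B3 v1=B4 downbeat P8
bar 9: v0=C3 v1=A3 downbeat M6
bar 10: v0=D3 v1=D4 downbeat P8
  -> R7 @ bar 0 tick 3 v(1,): F3->B3 leap 6st
  -> R7 @ bar 3 tick 0 v(1,): B3->F4 leap 6st
  -> R4 @ bar 4 tick 0 v(0, 1): B3/A4 m7 untreated
  -> R4 @ bar 4 tick 2 v(0, 1): B3/F4 TT untreated
  -> R7 @ bar 4 tick 2 v(1,): B4->F4 leap 6st
  -> R7 @ bar 5 tick 3 v(1,): F4->B4 leap 6st
  -> R2 @ bar 7 tick 0 v(0, 1): C4/A4 M6 -> A3/E4 P5 similar
  -> R2 @ bar 8 tick 0 v(0, 1): A3/C4 m3 -> B3/B4 P8 similar
  -> R7 @ bar 8 tick 0 v(1,): C4->B4 leap 11st
  -> R7 @ bar 9 tick 0 v(0,): B3->C3 leap 11st
  -> R7 @ bar 9 tick 0 v(1,): G4->A3 leap 10st
  -> R2 @ bar 10 tick 0 v(0, 1): C3/E3 M3 -> D3/D4 P8 similar
  -> R7 @ bar 10 tick 0 v(1,): E3->D4 leap 10st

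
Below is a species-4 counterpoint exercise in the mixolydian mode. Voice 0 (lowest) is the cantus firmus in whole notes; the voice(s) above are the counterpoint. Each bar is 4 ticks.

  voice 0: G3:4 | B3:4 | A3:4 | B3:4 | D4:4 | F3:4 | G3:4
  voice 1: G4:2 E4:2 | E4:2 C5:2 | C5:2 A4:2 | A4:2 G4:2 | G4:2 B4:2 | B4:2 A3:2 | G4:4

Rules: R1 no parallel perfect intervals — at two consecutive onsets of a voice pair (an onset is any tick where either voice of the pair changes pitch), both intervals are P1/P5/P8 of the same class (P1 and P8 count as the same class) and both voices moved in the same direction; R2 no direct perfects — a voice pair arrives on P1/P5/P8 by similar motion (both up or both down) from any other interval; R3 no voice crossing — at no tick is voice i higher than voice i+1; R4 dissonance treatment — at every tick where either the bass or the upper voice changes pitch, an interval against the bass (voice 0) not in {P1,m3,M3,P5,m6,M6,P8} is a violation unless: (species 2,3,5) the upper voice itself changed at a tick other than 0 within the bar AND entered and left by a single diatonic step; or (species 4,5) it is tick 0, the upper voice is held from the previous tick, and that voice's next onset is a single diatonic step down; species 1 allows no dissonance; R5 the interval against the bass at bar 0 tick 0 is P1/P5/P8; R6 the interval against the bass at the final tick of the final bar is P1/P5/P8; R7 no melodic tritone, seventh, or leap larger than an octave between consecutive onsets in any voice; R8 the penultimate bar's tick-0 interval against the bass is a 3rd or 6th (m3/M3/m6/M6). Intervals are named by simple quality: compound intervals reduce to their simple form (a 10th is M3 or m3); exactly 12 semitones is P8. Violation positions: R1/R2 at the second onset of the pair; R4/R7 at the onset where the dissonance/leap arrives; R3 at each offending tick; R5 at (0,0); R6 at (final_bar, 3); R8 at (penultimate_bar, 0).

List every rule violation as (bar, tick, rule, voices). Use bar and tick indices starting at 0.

(1, 0, R4, (0, 1))
(1, 2, R4, (0, 1))
(4, 0, R4, (0, 1))
(5, 0, R4, (0, 1))
(5, 0, R8, (0, 1))
(5, 2, R7, (1,))
(6, 0, R2, (0, 1))
(6, 0, R7, (1,))

bar 0: v0=G3 v1=G4 downbeat P8
bar 1: v0=B3 v1=E4 downbeat P4
bar 2: v0=A3 v1=C5 downbeat m3
bar 3: v0=B3 v1=A4 downbeat m7
bar 4: v0=D4 v1=G4 downbeat P4
bar 5: v0=F3 v1=B4 downbeat TT
bar 6: v0=G3 v1=G4 downbeat P8
  -> R4 @ bar 1 tick 0 v(0, 1): B3/E4 P4 untreated
  -> R4 @ bar 1 tick 2 v(0, 1): B3/C5 m2 untreated
  -> R4 @ bar 4 tick 0 v(0, 1): D4/G4 P4 untreated
  -> R4 @ bar 5 tick 0 v(0, 1): F3/B4 TT untreated
  -> R8 @ bar 5 tick 0 v(0, 1): penult TT not 3rd/6th
  -> R7 @ bar 5 tick 2 v(1,): B4->A3 leap 14st
  -> R2 @ bar 6 tick 0 v(0, 1): F3/A3 M3 -> G3/G4 P8 similar
  -> R7 @ bar 6 tick 0 v(1,): A3->G4 leap 10st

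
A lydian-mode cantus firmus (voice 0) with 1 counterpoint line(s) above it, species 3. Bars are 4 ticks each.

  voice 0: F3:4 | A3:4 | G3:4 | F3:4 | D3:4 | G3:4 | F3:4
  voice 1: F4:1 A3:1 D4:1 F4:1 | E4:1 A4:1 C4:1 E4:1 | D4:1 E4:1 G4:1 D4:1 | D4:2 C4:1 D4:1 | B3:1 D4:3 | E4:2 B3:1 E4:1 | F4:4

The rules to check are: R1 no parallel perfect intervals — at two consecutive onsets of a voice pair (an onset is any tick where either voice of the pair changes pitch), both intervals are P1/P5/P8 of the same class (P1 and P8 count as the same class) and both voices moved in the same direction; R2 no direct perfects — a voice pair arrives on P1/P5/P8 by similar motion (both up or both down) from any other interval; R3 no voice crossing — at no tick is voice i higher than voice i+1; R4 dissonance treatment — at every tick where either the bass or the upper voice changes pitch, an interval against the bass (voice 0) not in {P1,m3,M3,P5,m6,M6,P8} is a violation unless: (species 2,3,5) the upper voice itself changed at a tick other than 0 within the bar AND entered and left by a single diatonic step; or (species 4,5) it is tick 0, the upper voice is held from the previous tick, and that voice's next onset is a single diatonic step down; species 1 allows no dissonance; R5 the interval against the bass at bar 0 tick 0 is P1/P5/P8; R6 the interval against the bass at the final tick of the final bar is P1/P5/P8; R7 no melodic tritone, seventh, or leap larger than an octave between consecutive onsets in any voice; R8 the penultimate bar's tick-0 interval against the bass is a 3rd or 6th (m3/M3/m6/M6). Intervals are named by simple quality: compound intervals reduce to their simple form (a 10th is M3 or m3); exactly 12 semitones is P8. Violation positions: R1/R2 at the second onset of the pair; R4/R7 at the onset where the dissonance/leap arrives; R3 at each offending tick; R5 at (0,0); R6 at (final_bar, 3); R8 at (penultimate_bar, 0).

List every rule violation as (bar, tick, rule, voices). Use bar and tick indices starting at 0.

(2, 0, R1, (0, 1))

bar 0: v0=F3 v1=F4 downbeat P8
bar 1: v0=A3 v1=E4 downbeat P5
bar 2: v0=G3 v1=D4 downbeat P5
bar 3: v0=F3 v1=D4 downbeat M6
bar 4: v0=D3 v1=B3 downbeat M6
bar 5: v0=G3 v1=E4 downbeat M6
bar 6: v0=F3 v1=F4 downbeat P8
  -> R1 @ bar 2 tick 0 v(0, 1): A3/E4 P5 -> G3/D4 P5 similar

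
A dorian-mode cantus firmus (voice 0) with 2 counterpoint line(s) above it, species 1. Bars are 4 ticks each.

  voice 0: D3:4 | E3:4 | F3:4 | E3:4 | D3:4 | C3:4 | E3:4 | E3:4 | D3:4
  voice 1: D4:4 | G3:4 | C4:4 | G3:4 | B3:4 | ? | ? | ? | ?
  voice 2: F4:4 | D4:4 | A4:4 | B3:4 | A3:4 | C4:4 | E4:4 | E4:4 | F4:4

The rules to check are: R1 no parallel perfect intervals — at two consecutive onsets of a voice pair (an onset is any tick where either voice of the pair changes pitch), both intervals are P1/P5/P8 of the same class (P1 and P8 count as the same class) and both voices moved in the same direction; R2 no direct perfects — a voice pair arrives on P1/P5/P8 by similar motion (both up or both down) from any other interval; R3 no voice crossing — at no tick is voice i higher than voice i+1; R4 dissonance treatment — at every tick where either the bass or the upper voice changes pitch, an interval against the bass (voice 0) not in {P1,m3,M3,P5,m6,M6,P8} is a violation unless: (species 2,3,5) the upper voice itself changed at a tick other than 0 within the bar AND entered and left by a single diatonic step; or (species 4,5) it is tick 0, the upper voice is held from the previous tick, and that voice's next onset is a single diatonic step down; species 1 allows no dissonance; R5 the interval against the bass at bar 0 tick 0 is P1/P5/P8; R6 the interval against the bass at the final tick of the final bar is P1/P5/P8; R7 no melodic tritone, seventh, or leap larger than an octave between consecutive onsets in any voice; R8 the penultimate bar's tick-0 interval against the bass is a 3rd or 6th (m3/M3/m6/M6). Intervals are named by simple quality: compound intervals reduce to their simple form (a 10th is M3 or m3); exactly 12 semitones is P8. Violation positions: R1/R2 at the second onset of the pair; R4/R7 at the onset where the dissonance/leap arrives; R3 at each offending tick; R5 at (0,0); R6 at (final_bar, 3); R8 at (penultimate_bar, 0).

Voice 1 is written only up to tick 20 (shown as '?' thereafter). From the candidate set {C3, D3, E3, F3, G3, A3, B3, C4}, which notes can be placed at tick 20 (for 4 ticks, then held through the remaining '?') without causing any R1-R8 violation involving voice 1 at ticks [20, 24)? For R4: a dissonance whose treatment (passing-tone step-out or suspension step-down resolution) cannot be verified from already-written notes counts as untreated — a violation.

C3: violates R2,R7
D3: violates R4
E3: legal
F3: violates R4,R7
G3: violates R2
A3: legal
B3: violates R4
C4: violates R2

{A3, E3}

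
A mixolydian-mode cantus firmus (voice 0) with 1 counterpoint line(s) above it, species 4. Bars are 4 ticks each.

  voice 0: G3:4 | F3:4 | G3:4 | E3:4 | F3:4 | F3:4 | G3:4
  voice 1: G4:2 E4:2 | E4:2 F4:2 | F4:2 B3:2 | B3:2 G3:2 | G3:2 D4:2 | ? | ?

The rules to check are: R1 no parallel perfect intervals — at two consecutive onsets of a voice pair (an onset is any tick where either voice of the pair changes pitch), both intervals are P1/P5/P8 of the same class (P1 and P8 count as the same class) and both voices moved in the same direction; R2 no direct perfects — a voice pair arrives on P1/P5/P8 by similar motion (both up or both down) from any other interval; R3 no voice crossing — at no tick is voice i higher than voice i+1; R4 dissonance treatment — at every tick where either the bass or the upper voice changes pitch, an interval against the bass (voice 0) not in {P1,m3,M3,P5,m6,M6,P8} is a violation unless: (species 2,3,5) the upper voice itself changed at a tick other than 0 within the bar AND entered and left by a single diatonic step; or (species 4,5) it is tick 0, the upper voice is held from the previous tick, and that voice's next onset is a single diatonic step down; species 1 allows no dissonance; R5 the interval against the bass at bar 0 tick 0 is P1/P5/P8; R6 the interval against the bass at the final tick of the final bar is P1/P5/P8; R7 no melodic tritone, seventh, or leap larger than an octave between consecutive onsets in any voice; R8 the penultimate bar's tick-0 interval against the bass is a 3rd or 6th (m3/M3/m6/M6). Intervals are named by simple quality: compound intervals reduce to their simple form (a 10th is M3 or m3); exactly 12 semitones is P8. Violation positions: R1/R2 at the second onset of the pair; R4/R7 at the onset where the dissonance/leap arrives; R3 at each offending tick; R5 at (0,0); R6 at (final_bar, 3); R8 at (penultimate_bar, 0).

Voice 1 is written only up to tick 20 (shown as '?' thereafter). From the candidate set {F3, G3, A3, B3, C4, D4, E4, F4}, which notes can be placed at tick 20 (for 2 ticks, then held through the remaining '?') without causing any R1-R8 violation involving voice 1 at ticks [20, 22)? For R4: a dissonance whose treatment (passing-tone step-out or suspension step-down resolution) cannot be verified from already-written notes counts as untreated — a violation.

F3: violates R8
G3: violates R4,R8
A3: legal
B3: violates R4,R8
C4: violates R8
D4: legal
E4: violates R4,R8
F4: violates R8

{A3, D4}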